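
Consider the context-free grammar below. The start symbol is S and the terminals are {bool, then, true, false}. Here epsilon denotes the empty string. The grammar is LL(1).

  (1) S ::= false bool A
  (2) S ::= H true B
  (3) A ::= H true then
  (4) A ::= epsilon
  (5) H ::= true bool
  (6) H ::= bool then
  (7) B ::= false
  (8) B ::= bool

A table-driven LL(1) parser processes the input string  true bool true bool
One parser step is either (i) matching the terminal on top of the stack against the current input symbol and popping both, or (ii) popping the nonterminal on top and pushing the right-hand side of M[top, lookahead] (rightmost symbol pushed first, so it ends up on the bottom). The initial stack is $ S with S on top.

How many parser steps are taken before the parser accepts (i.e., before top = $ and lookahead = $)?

7

     Stack               Input                  Action
  1  $ S                 true bool true bool $  expand S ::= H true B
  2  $ B true H          true bool true bool $  expand H ::= true bool
  3  $ B true bool true  true bool true bool $  match true
  4  $ B true bool       bool true bool $       match bool
  5  $ B true            true bool $            match true
  6  $ B                 bool $                 expand B ::= bool
  7  $ bool              bool $                 match bool
Accept reached after 7 steps.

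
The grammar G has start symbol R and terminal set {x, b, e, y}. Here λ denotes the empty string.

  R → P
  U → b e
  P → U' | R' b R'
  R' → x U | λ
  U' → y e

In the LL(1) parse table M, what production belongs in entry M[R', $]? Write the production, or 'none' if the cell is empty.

FIRST(U) = {b}
FIRST(R') = {λ, x}
FIRST(U') = {y}
FIRST(P) = {b, x, y}  (via U', R' b R')
FIRST(R) = {b, x, y}  (via P)
FOLLOW(R) includes $ since R is the start symbol.
FOLLOW(P): in R→P, the suffix after P is empty, so FOLLOW(P) ⊇ FOLLOW(R) = {$}. Thus FOLLOW(P) = {$}.
FOLLOW(R'): in P→R' b R' (occurrence 1), R' is followed by b R' with FIRST {b}; in P→R' b R' (occurrence 2), the suffix after R' is empty, so FOLLOW(R') ⊇ FOLLOW(P) = {$}. Thus FOLLOW(R') = {$, b}.
For R' → x U: FIRST(x U) = {x}, so it goes in M[R', t] for t ∈ {x}.
For R' → λ: FIRST(λ) = {λ}, so it goes in M[R', t] for t ∈ {}; since λ ∈ FIRST, also for every t ∈ FOLLOW(R') = {$, b}.

R' → λ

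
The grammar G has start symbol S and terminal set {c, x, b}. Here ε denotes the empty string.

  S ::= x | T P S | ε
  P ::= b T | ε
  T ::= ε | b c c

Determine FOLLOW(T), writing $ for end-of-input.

FIRST(P): from P::=b T we get {b}; from P::=ε we get {ε}. So FIRST(P) = {ε, b}.
FIRST(T): from T::=ε we get {ε}; from T::=b c c we get {b}. So FIRST(T) = {ε, b}.
FIRST(S): from S::=x we get {x}; from S::=T P S we get {ε, b, x}; from S::=ε we get {ε}. So FIRST(S) = {ε, b, x}.
FOLLOW(S) includes $ since S is the start symbol.
FOLLOW(S): in S::=T P S, the suffix after S is empty (adds nothing new). Thus FOLLOW(S) = {$}.
FOLLOW(P): in S::=T P S, P is followed by S with FIRST {ε, b, x}; in S::=T P S, the suffix after P is nullable, so FOLLOW(P) ⊇ FOLLOW(S) = {$}. Thus FOLLOW(P) = {$, b, x}.
FOLLOW(T): in S::=T P S, T is followed by P S with FIRST {ε, b, x}; in S::=T P S, the suffix after T is nullable, so FOLLOW(T) ⊇ FOLLOW(S) = {$}; in P::=b T, the suffix after T is empty, so FOLLOW(T) ⊇ FOLLOW(P) = {$, b, x}. Thus FOLLOW(T) = {$, b, x}.

{$, b, x}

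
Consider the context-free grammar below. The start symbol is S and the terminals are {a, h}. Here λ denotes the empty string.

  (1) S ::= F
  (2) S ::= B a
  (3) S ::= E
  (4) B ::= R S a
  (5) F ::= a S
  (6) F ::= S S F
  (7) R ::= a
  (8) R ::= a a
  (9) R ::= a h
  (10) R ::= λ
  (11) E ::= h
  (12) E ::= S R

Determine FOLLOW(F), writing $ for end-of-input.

FIRST(R) = {λ, a}
FIRST(S) = {a, h}  (via F, B a, E)
FIRST(B) = {a, h}  (via R S a)
FIRST(F) = {a, h}  (via S S F)
FIRST(E) = {a, h}  (via S R)
FOLLOW(S) includes $ since S is the start symbol.
FOLLOW(B): in S::=B a, B is followed by a with FIRST {a}. Thus FOLLOW(B) = {a}.
FOLLOW(S): in B::=R S a, S is followed by a with FIRST {a}; in F::=a S, the suffix after S is empty, so FOLLOW(S) ⊇ FOLLOW(F) = {$, a, h}; in F::=S S F (occurrence 1), S is followed by S F with FIRST {a, h}; in F::=S S F (occurrence 2), S is followed by F with FIRST {a, h}; in E::=S R, S is followed by R with FIRST {λ, a}; in E::=S R, the suffix after S is nullable, so FOLLOW(S) ⊇ FOLLOW(E) = {$, a, h}. Thus FOLLOW(S) = {$, a, h}.
FOLLOW(F): in S::=F, the suffix after F is empty, so FOLLOW(F) ⊇ FOLLOW(S) = {$, a, h}; in F::=S S F, the suffix after F is empty (adds nothing new). Thus FOLLOW(F) = {$, a, h}.
FOLLOW(E): in S::=E, the suffix after E is empty, so FOLLOW(E) ⊇ FOLLOW(S) = {$, a, h}. Thus FOLLOW(E) = {$, a, h}.
FOLLOW(R): in B::=R S a, R is followed by S a with FIRST {a, h}; in E::=S R, the suffix after R is empty, so FOLLOW(R) ⊇ FOLLOW(E) = {$, a, h}. Thus FOLLOW(R) = {$, a, h}.

{$, a, h}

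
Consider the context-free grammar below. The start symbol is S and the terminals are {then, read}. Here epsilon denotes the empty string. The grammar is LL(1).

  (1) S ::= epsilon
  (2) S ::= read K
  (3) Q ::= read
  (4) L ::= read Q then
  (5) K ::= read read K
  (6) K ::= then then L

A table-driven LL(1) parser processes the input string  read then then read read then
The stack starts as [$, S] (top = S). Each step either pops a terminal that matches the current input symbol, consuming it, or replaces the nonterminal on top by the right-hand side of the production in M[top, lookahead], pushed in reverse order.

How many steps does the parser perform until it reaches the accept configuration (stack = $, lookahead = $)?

10

step 1: stack=$ S  input=read then then read read then $  — expand S ::= read K
step 2: stack=$ K read  input=read then then read read then $  — match read
step 3: stack=$ K  input=then then read read then $  — expand K ::= then then L
step 4: stack=$ L then then  input=then then read read then $  — match then
step 5: stack=$ L then  input=then read read then $  — match then
step 6: stack=$ L  input=read read then $  — expand L ::= read Q then
step 7: stack=$ then Q read  input=read read then $  — match read
step 8: stack=$ then Q  input=read then $  — expand Q ::= read
step 9: stack=$ then read  input=read then $  — match read
step 10: stack=$ then  input=then $  — match then
Accept reached after 10 steps.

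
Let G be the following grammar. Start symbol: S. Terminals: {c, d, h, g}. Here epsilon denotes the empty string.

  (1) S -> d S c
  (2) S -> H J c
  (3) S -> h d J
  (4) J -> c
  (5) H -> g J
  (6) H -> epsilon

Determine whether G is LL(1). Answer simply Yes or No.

Yes

FIRST(S) = {c, d, g, h}
FIRST(J) = {c}
FIRST(H) = {epsilon, g}
FOLLOW(S) = {$, c}
FOLLOW(J) = {$, c}
FOLLOW(H) = {c}
Each cell of M receives at most one production.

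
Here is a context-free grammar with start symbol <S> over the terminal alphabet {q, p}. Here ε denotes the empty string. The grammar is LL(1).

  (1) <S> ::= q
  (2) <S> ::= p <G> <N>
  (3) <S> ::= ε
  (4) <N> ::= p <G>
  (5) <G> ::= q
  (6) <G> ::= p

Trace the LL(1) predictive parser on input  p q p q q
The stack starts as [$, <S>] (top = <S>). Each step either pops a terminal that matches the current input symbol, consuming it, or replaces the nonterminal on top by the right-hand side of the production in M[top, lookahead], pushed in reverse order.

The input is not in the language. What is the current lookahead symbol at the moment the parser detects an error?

step 1: stack=$ <S>  input=p q p q q $  — expand <S> ::= p <G> <N>
step 2: stack=$ <N> <G> p  input=p q p q q $  — match p
step 3: stack=$ <N> <G>  input=q p q q $  — expand <G> ::= q
step 4: stack=$ <N> q  input=q p q q $  — match q
step 5: stack=$ <N>  input=p q q $  — expand <N> ::= p <G>
step 6: stack=$ <G> p  input=p q q $  — match p
step 7: stack=$ <G>  input=q q $  — expand <G> ::= q
step 8: stack=$ q  input=q q $  — match q
step 9: stack=$  input=q $  — error: stack empty but input remains

q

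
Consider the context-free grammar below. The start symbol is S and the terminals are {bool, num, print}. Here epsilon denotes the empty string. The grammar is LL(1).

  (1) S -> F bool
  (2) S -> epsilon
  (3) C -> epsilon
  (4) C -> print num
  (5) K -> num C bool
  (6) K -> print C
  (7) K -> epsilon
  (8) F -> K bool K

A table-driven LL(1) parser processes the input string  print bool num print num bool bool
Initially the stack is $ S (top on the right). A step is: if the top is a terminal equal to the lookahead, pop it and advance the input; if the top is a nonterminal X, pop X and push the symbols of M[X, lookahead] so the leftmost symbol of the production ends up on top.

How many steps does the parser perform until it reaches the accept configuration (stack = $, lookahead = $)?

      Stack                  Input                                 Action
   1  $ S                    print bool num print num bool bool $  expand S -> F bool
   2  $ bool F               print bool num print num bool bool $  expand F -> K bool K
   3  $ bool K bool K        print bool num print num bool bool $  expand K -> print C
   4  $ bool K bool C print  print bool num print num bool bool $  match print
   5  $ bool K bool C        bool num print num bool bool $        expand C -> epsilon
   6  $ bool K bool          bool num print num bool bool $        match bool
   7  $ bool K               num print num bool bool $             expand K -> num C bool
   8  $ bool bool C num      num print num bool bool $             match num
   9  $ bool bool C          print num bool bool $                 expand C -> print num
  10  $ bool bool num print  print num bool bool $                 match print
  11  $ bool bool num        num bool bool $                       match num
  12  $ bool bool            bool bool $                           match bool
  13  $ bool                 bool $                                match bool
Accept reached after 13 steps.

13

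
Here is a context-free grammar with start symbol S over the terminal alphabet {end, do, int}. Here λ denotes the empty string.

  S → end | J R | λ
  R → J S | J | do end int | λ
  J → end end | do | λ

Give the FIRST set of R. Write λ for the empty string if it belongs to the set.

{λ, do, end}

FIRST(J): from J→end end we get {end}; from J→do we get {do}; from J→λ we get {λ}. So FIRST(J) = {λ, do, end}.
FIRST(S): from S→end we get {end}; from S→J R we get {λ, do, end}; from S→λ we get {λ}. So FIRST(S) = {λ, do, end}.
FIRST(R): from R→J S we get {λ, do, end}; from R→J we get {λ, do, end}; from R→do end int we get {do}; from R→λ we get {λ}. So FIRST(R) = {λ, do, end}.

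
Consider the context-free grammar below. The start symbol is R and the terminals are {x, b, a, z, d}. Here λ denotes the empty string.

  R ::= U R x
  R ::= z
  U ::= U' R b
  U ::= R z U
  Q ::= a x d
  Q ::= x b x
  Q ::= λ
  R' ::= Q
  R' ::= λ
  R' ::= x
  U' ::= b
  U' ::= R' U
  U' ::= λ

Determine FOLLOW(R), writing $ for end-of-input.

FIRST(Q) = {λ, a, x}
FIRST(R') = {λ, a, x}  (via Q)
FIRST(R) = {a, b, x, z}  (via U R x)
FIRST(U) = {a, b, x, z}  (via U' R b, R z U)
FIRST(U') = {λ, a, b, x, z}  (via R' U)
FOLLOW(R) includes $ since R is the start symbol.
FOLLOW(R): in R::=U R x, R is followed by x with FIRST {x}; in U::=U' R b, R is followed by b with FIRST {b}; in U::=R z U, R is followed by z U with FIRST {z}. Thus FOLLOW(R) = {$, b, x, z}.
FOLLOW(R'): in U'::=R' U, R' is followed by U with FIRST {a, b, x, z}. Thus FOLLOW(R') = {a, b, x, z}.
FOLLOW(Q): in R'::=Q, the suffix after Q is empty, so FOLLOW(Q) ⊇ FOLLOW(R') = {a, b, x, z}. Thus FOLLOW(Q) = {a, b, x, z}.
FOLLOW(U'): in U::=U' R b, U' is followed by R b with FIRST {a, b, x, z}. Thus FOLLOW(U') = {a, b, x, z}.
FOLLOW(U): in R::=U R x, U is followed by R x with FIRST {a, b, x, z}; in U::=R z U, the suffix after U is empty (adds nothing new); in U'::=R' U, the suffix after U is empty, so FOLLOW(U) ⊇ FOLLOW(U') = {a, b, x, z}. Thus FOLLOW(U) = {a, b, x, z}.

{$, b, x, z}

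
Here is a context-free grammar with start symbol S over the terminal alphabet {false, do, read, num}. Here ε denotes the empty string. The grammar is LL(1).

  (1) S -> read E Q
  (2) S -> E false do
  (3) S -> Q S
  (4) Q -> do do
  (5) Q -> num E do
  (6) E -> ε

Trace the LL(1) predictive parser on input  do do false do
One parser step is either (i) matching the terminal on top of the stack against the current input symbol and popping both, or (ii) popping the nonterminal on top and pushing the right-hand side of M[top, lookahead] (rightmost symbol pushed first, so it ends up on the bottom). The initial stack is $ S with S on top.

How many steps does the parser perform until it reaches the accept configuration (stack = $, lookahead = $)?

8

step 1: stack=$ S  input=do do false do $  — expand S -> Q S
step 2: stack=$ S Q  input=do do false do $  — expand Q -> do do
step 3: stack=$ S do do  input=do do false do $  — match do
step 4: stack=$ S do  input=do false do $  — match do
step 5: stack=$ S  input=false do $  — expand S -> E false do
step 6: stack=$ do false E  input=false do $  — expand E -> ε
step 7: stack=$ do false  input=false do $  — match false
step 8: stack=$ do  input=do $  — match do
Accept reached after 8 steps.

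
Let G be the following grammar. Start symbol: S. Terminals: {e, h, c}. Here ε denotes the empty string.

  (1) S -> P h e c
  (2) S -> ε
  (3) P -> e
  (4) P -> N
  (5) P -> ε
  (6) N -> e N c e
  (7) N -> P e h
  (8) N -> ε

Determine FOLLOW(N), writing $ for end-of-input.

{c, e, h}

FIRST(S) = {ε, e, h}  (via P h e c)
FIRST(P) = {ε, e}  (via N)
FIRST(N) = {ε, e}  (via P e h)
FOLLOW(S) includes $ since S is the start symbol.
FOLLOW(S): S appears on no right-hand side. Thus FOLLOW(S) = {$}.
FOLLOW(P): in S->P h e c, P is followed by h e c with FIRST {h}; in N->P e h, P is followed by e h with FIRST {e}. Thus FOLLOW(P) = {e, h}.
FOLLOW(N): in P->N, the suffix after N is empty, so FOLLOW(N) ⊇ FOLLOW(P) = {e, h}; in N->e N c e, N is followed by c e with FIRST {c}. Thus FOLLOW(N) = {c, e, h}.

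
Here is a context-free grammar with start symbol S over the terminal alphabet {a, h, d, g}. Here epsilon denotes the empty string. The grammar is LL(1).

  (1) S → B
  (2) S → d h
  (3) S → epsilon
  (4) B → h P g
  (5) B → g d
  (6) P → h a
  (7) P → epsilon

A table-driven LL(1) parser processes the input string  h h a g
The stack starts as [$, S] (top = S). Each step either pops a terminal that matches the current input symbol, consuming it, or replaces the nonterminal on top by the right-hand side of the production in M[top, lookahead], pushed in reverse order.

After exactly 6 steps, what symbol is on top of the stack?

     Stack    Input      Action
  1  $ S      h h a g $  expand S → B
  2  $ B      h h a g $  expand B → h P g
  3  $ g P h  h h a g $  match h
  4  $ g P    h a g $    expand P → h a
  5  $ g a h  h a g $    match h
  6  $ g a    a g $      match a
Stack after step 6: $ g (top = g).

g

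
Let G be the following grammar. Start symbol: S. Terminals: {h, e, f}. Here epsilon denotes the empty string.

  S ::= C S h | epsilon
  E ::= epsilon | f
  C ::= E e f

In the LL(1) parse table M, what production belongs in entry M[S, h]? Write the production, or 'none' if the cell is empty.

S ::= epsilon

FIRST(E): from E::=epsilon we get {epsilon}; from E::=f we get {f}. So FIRST(E) = {epsilon, f}.
FIRST(C): from C::=E e f we get {e, f}. So FIRST(C) = {e, f}.
FIRST(S): from S::=C S h we get {e, f}; from S::=epsilon we get {epsilon}. So FIRST(S) = {epsilon, e, f}.
FOLLOW(S) includes $ since S is the start symbol.
FOLLOW(S): in S::=C S h, S is followed by h with FIRST {h}. Thus FOLLOW(S) = {$, h}.
For S ::= C S h: FIRST(C S h) = {e, f}, so it goes in M[S, t] for t ∈ {e, f}.
For S ::= epsilon: FIRST(epsilon) = {epsilon}, so it goes in M[S, t] for t ∈ {}; since epsilon ∈ FIRST, also for every t ∈ FOLLOW(S) = {$, h}.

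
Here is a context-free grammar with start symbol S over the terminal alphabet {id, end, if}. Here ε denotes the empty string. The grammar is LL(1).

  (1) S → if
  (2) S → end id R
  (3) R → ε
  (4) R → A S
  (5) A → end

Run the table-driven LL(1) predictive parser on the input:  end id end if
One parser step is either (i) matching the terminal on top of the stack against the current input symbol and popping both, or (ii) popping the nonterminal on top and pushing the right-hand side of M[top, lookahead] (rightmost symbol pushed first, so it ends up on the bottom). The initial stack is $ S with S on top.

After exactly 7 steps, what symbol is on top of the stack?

if

step 1: stack=$ S  input=end id end if $  — expand S → end id R
step 2: stack=$ R id end  input=end id end if $  — match end
step 3: stack=$ R id  input=id end if $  — match id
step 4: stack=$ R  input=end if $  — expand R → A S
step 5: stack=$ S A  input=end if $  — expand A → end
step 6: stack=$ S end  input=end if $  — match end
step 7: stack=$ S  input=if $  — expand S → if
Stack after step 7: $ if (top = if).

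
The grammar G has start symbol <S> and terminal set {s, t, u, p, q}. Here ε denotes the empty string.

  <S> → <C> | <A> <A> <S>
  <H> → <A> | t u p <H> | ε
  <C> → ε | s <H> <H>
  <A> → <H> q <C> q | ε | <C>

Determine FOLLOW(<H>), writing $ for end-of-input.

{$, q, s, t}

FIRST(<C>) = {ε, s}
FIRST(<S>) = {ε, q, s, t}  (via <C>, <A> <A> <S>)
FIRST(<H>) = {ε, q, s, t}  (via <A>)
FIRST(<A>) = {ε, q, s, t}  (via <H> q <C> q, <C>)
FOLLOW(<S>) includes $ since <S> is the start symbol.
FOLLOW(<S>): in <S>→<A> <A> <S>, the suffix after <S> is empty (adds nothing new). Thus FOLLOW(<S>) = {$}.
FOLLOW(<H>): in <H>→t u p <H>, the suffix after <H> is empty (adds nothing new); in <C>→s <H> <H> (occurrence 1), <H> is followed by <H> with FIRST {ε, q, s, t}; in <C>→s <H> <H> (occurrence 1), the suffix after <H> is nullable, so FOLLOW(<H>) ⊇ FOLLOW(<C>) = {$, q, s, t}; in <C>→s <H> <H> (occurrence 2), the suffix after <H> is empty, so FOLLOW(<H>) ⊇ FOLLOW(<C>) = {$, q, s, t}; in <A>→<H> q <C> q, <H> is followed by q <C> q with FIRST {q}. Thus FOLLOW(<H>) = {$, q, s, t}.
FOLLOW(<A>): in <S>→<A> <A> <S> (occurrence 1), <A> is followed by <A> <S> with FIRST {ε, q, s, t}; in <S>→<A> <A> <S> (occurrence 1), the suffix after <A> is nullable, so FOLLOW(<A>) ⊇ FOLLOW(<S>) = {$}; in <S>→<A> <A> <S> (occurrence 2), <A> is followed by <S> with FIRST {ε, q, s, t}; in <S>→<A> <A> <S> (occurrence 2), the suffix after <A> is nullable, so FOLLOW(<A>) ⊇ FOLLOW(<S>) = {$}; in <H>→<A>, the suffix after <A> is empty, so FOLLOW(<A>) ⊇ FOLLOW(<H>) = {$, q, s, t}. Thus FOLLOW(<A>) = {$, q, s, t}.
FOLLOW(<C>): in <S>→<C>, the suffix after <C> is empty, so FOLLOW(<C>) ⊇ FOLLOW(<S>) = {$}; in <A>→<H> q <C> q, <C> is followed by q with FIRST {q}; in <A>→<C>, the suffix after <C> is empty, so FOLLOW(<C>) ⊇ FOLLOW(<A>) = {$, q, s, t}. Thus FOLLOW(<C>) = {$, q, s, t}.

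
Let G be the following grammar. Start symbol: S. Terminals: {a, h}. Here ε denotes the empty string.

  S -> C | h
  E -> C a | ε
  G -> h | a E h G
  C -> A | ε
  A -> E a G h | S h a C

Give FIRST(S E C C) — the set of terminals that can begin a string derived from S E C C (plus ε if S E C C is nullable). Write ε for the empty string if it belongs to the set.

{ε, a, h}

FIRST(G) = {a, h}
FIRST(S) = {ε, a, h}  (via C)
FIRST(E) = {ε, a, h}  (via C a)
FIRST(A) = {a, h}  (via E a G h, S h a C)
FIRST(C) = {ε, a, h}  (via A)
FIRST(S E C C): take FIRST of each symbol in turn, carrying on past any symbol whose FIRST contains ε; result {ε, a, h}.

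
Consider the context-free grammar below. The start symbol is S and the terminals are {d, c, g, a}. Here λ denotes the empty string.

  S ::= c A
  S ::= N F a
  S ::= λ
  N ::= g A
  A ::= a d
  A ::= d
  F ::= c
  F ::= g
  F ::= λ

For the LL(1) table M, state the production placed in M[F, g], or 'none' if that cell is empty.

FIRST(N): from N::=g A we get {g}. So FIRST(N) = {g}.
FIRST(A): from A::=a d we get {a}; from A::=d we get {d}. So FIRST(A) = {a, d}.
FIRST(F): from F::=c we get {c}; from F::=g we get {g}; from F::=λ we get {λ}. So FIRST(F) = {λ, c, g}.
FIRST(S): from S::=c A we get {c}; from S::=N F a we get {g}; from S::=λ we get {λ}. So FIRST(S) = {λ, c, g}.
FOLLOW(S) includes $ since S is the start symbol.
FOLLOW(F): in S::=N F a, F is followed by a with FIRST {a}. Thus FOLLOW(F) = {a}.
For F ::= c: FIRST(c) = {c}, so it goes in M[F, t] for t ∈ {c}.
For F ::= g: FIRST(g) = {g}, so it goes in M[F, t] for t ∈ {g}.
For F ::= λ: FIRST(λ) = {λ}, so it goes in M[F, t] for t ∈ {}; since λ ∈ FIRST, also for every t ∈ FOLLOW(F) = {a}.

F ::= g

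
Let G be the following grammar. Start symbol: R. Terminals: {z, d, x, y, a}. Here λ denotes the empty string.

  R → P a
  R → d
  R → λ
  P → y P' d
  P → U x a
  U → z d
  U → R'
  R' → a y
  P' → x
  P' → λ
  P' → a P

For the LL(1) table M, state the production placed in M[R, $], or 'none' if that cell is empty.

FIRST(R'): from R'→a y we get {a}. So FIRST(R') = {a}.
FIRST(P'): from P'→x we get {x}; from P'→λ we get {λ}; from P'→a P we get {a}. So FIRST(P') = {λ, a, x}.
FIRST(U): from U→z d we get {z}; from U→R' we get {a}. So FIRST(U) = {a, z}.
FIRST(P): from P→y P' d we get {y}; from P→U x a we get {a, z}. So FIRST(P) = {a, y, z}.
FIRST(R): from R→P a we get {a, y, z}; from R→d we get {d}; from R→λ we get {λ}. So FIRST(R) = {λ, a, d, y, z}.
FOLLOW(R) includes $ since R is the start symbol.
FOLLOW(R): R appears on no right-hand side. Thus FOLLOW(R) = {$}.
For R → P a: FIRST(P a) = {a, y, z}, so it goes in M[R, t] for t ∈ {a, y, z}.
For R → d: FIRST(d) = {d}, so it goes in M[R, t] for t ∈ {d}.
For R → λ: FIRST(λ) = {λ}, so it goes in M[R, t] for t ∈ {}; since λ ∈ FIRST, also for every t ∈ FOLLOW(R) = {$}.

R → λ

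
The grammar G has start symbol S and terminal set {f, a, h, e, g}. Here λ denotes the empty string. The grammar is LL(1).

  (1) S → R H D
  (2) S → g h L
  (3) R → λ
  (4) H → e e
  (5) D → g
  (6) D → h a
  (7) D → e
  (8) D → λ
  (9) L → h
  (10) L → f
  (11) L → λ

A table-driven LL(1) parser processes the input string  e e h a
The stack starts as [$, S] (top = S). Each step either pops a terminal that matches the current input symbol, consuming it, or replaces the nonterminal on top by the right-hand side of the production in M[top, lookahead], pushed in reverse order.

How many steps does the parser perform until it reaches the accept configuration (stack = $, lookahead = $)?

8

step 1: stack=$ S  input=e e h a $  — expand S → R H D
step 2: stack=$ D H R  input=e e h a $  — expand R → λ
step 3: stack=$ D H  input=e e h a $  — expand H → e e
step 4: stack=$ D e e  input=e e h a $  — match e
step 5: stack=$ D e  input=e h a $  — match e
step 6: stack=$ D  input=h a $  — expand D → h a
step 7: stack=$ a h  input=h a $  — match h
step 8: stack=$ a  input=a $  — match a
Accept reached after 8 steps.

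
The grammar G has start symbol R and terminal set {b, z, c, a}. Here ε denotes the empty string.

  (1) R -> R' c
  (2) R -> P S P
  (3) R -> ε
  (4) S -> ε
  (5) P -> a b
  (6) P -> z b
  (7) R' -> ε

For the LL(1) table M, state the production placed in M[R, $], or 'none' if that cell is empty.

FIRST(S): from S->ε we get {ε}. So FIRST(S) = {ε}.
FIRST(P): from P->a b we get {a}; from P->z b we get {z}. So FIRST(P) = {a, z}.
FIRST(R'): from R'->ε we get {ε}. So FIRST(R') = {ε}.
FIRST(R): from R->R' c we get {c}; from R->P S P we get {a, z}; from R->ε we get {ε}. So FIRST(R) = {ε, a, c, z}.
FOLLOW(R) includes $ since R is the start symbol.
FOLLOW(R): R appears on no right-hand side. Thus FOLLOW(R) = {$}.
For R -> R' c: FIRST(R' c) = {c}, so it goes in M[R, t] for t ∈ {c}.
For R -> P S P: FIRST(P S P) = {a, z}, so it goes in M[R, t] for t ∈ {a, z}.
For R -> ε: FIRST(ε) = {ε}, so it goes in M[R, t] for t ∈ {}; since ε ∈ FIRST, also for every t ∈ FOLLOW(R) = {$}.

R -> ε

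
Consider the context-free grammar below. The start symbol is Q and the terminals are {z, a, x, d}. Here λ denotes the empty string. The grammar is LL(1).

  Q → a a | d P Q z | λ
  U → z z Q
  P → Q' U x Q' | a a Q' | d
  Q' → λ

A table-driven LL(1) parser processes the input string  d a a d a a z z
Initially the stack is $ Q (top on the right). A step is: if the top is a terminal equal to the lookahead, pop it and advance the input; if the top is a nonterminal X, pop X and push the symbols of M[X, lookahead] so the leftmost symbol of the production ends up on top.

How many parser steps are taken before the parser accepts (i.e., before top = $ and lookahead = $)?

      Stack           Input              Action
   1  $ Q             d a a d a a z z $  expand Q → d P Q z
   2  $ z Q P d       d a a d a a z z $  match d
   3  $ z Q P         a a d a a z z $    expand P → a a Q'
   4  $ z Q Q' a a    a a d a a z z $    match a
   5  $ z Q Q' a      a d a a z z $      match a
   6  $ z Q Q'        d a a z z $        expand Q' → λ
   7  $ z Q           d a a z z $        expand Q → d P Q z
   8  $ z z Q P d     d a a z z $        match d
   9  $ z z Q P       a a z z $          expand P → a a Q'
  10  $ z z Q Q' a a  a a z z $          match a
  11  $ z z Q Q' a    a z z $            match a
  12  $ z z Q Q'      z z $              expand Q' → λ
  13  $ z z Q         z z $              expand Q → λ
  14  $ z z           z z $              match z
  15  $ z             z $                match z
Accept reached after 15 steps.

15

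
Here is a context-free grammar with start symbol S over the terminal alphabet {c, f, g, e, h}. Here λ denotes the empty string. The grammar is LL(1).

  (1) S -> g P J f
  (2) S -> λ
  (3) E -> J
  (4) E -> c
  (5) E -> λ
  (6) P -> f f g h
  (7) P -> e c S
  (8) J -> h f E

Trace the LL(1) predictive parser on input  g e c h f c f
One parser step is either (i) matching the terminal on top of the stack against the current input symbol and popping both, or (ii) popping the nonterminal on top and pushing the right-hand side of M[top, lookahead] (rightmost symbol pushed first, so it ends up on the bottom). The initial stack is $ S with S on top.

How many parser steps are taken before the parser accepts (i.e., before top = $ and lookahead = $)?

step 1: stack=$ S  input=g e c h f c f $  — expand S -> g P J f
step 2: stack=$ f J P g  input=g e c h f c f $  — match g
step 3: stack=$ f J P  input=e c h f c f $  — expand P -> e c S
step 4: stack=$ f J S c e  input=e c h f c f $  — match e
step 5: stack=$ f J S c  input=c h f c f $  — match c
step 6: stack=$ f J S  input=h f c f $  — expand S -> λ
step 7: stack=$ f J  input=h f c f $  — expand J -> h f E
step 8: stack=$ f E f h  input=h f c f $  — match h
step 9: stack=$ f E f  input=f c f $  — match f
step 10: stack=$ f E  input=c f $  — expand E -> c
step 11: stack=$ f c  input=c f $  — match c
step 12: stack=$ f  input=f $  — match f
Accept reached after 12 steps.

12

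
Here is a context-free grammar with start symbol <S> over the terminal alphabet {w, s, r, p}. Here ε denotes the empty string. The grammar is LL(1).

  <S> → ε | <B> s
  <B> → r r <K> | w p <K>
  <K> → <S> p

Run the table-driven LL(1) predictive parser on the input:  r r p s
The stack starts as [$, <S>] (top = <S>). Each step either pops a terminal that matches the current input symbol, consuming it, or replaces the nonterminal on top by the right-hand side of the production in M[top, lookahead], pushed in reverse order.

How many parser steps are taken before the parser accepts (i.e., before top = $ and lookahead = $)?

8

step 1: stack=$ <S>  input=r r p s $  — expand <S> → <B> s
step 2: stack=$ s <B>  input=r r p s $  — expand <B> → r r <K>
step 3: stack=$ s <K> r r  input=r r p s $  — match r
step 4: stack=$ s <K> r  input=r p s $  — match r
step 5: stack=$ s <K>  input=p s $  — expand <K> → <S> p
step 6: stack=$ s p <S>  input=p s $  — expand <S> → ε
step 7: stack=$ s p  input=p s $  — match p
step 8: stack=$ s  input=s $  — match s
Accept reached after 8 steps.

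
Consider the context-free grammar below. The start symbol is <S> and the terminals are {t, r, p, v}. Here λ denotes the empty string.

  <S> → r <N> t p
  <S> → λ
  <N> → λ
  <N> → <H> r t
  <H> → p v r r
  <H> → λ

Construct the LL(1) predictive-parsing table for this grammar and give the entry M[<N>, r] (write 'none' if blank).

<N> → <H> r t

FIRST(<S>): from <S>→r <N> t p we get {r}; from <S>→λ we get {λ}. So FIRST(<S>) = {λ, r}.
FIRST(<H>): from <H>→p v r r we get {p}; from <H>→λ we get {λ}. So FIRST(<H>) = {λ, p}.
FIRST(<N>): from <N>→λ we get {λ}; from <N>→<H> r t we get {p, r}. So FIRST(<N>) = {λ, p, r}.
FOLLOW(<S>) includes $ since <S> is the start symbol.
FOLLOW(<N>): in <S>→r <N> t p, <N> is followed by t p with FIRST {t}. Thus FOLLOW(<N>) = {t}.
For <N> → λ: FIRST(λ) = {λ}, so it goes in M[<N>, t] for t ∈ {}; since λ ∈ FIRST, also for every t ∈ FOLLOW(<N>) = {t}.
For <N> → <H> r t: FIRST(<H> r t) = {p, r}, so it goes in M[<N>, t] for t ∈ {p, r}.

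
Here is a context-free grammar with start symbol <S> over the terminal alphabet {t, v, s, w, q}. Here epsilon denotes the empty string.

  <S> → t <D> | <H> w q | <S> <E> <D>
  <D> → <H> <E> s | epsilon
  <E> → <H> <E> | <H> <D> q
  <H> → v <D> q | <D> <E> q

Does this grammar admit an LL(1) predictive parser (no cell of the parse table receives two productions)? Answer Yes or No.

FIRST(<S>) = {t, v}
FIRST(<D>) = {epsilon, v}
FIRST(<E>) = {v}
FIRST(<H>) = {v}
FOLLOW(<S>) = {$, v}
FOLLOW(<D>) = {$, q, v}
FOLLOW(<E>) = {$, q, s, v}
FOLLOW(<H>) = {q, v, w}
Cell M[<D>, v] receives both <D> → <H> <E> s and <D> → epsilon — the grammar is not LL(1).

No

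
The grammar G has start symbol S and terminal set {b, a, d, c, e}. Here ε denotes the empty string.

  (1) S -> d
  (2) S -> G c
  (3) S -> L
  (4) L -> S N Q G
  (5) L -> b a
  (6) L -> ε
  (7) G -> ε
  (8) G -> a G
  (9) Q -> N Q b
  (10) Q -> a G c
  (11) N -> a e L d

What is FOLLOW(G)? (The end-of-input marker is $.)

FIRST(G): from G->ε we get {ε}; from G->a G we get {a}. So FIRST(G) = {ε, a}.
FIRST(N): from N->a e L d we get {a}. So FIRST(N) = {a}.
FIRST(Q): from Q->N Q b we get {a}; from Q->a G c we get {a}. So FIRST(Q) = {a}.
FIRST(S): from S->d we get {d}; from S->G c we get {a, c}; from S->L we get {ε, a, b, c, d}. So FIRST(S) = {ε, a, b, c, d}.
FIRST(L): from L->S N Q G we get {a, b, c, d}; from L->b a we get {b}; from L->ε we get {ε}. So FIRST(L) = {ε, a, b, c, d}.
FOLLOW(S) includes $ since S is the start symbol.
FOLLOW(S): in L->S N Q G, S is followed by N Q G with FIRST {a}. Thus FOLLOW(S) = {$, a}.
FOLLOW(L): in S->L, the suffix after L is empty, so FOLLOW(L) ⊇ FOLLOW(S) = {$, a}; in N->a e L d, L is followed by d with FIRST {d}. Thus FOLLOW(L) = {$, a, d}.
FOLLOW(G): in S->G c, G is followed by c with FIRST {c}; in L->S N Q G, the suffix after G is empty, so FOLLOW(G) ⊇ FOLLOW(L) = {$, a, d}; in G->a G, the suffix after G is empty (adds nothing new); in Q->a G c, G is followed by c with FIRST {c}. Thus FOLLOW(G) = {$, a, c, d}.
FOLLOW(Q): in L->S N Q G, Q is followed by G with FIRST {ε, a}; in L->S N Q G, the suffix after Q is nullable, so FOLLOW(Q) ⊇ FOLLOW(L) = {$, a, d}; in Q->N Q b, Q is followed by b with FIRST {b}. Thus FOLLOW(Q) = {$, a, b, d}.
FOLLOW(N): in L->S N Q G, N is followed by Q G with FIRST {a}; in Q->N Q b, N is followed by Q b with FIRST {a}. Thus FOLLOW(N) = {a}.

{$, a, c, d}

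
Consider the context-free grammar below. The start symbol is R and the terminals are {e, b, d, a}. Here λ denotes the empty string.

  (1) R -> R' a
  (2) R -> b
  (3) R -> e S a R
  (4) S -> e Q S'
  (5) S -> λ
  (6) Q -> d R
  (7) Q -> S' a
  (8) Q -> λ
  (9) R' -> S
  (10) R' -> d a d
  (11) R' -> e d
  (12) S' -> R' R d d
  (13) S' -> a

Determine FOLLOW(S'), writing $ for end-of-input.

FIRST(S) = {λ, e}
FIRST(R') = {λ, d, e}  (via S)
FIRST(R) = {a, b, d, e}  (via R' a)
FIRST(S') = {a, b, d, e}  (via R' R d d)
FIRST(Q) = {λ, a, b, d, e}  (via S' a)
FOLLOW(R) includes $ since R is the start symbol.
FOLLOW(Q): in S->e Q S', Q is followed by S' with FIRST {a, b, d, e}. Thus FOLLOW(Q) = {a, b, d, e}.
FOLLOW(R): in R->e S a R, the suffix after R is empty (adds nothing new); in Q->d R, the suffix after R is empty, so FOLLOW(R) ⊇ FOLLOW(Q) = {a, b, d, e}; in S'->R' R d d, R is followed by d d with FIRST {d}. Thus FOLLOW(R) = {$, a, b, d, e}.
FOLLOW(R'): in R->R' a, R' is followed by a with FIRST {a}; in S'->R' R d d, R' is followed by R d d with FIRST {a, b, d, e}. Thus FOLLOW(R') = {a, b, d, e}.
FOLLOW(S): in R->e S a R, S is followed by a R with FIRST {a}; in R'->S, the suffix after S is empty, so FOLLOW(S) ⊇ FOLLOW(R') = {a, b, d, e}. Thus FOLLOW(S) = {a, b, d, e}.
FOLLOW(S'): in S->e Q S', the suffix after S' is empty, so FOLLOW(S') ⊇ FOLLOW(S) = {a, b, d, e}; in Q->S' a, S' is followed by a with FIRST {a}. Thus FOLLOW(S') = {a, b, d, e}.

{a, b, d, e}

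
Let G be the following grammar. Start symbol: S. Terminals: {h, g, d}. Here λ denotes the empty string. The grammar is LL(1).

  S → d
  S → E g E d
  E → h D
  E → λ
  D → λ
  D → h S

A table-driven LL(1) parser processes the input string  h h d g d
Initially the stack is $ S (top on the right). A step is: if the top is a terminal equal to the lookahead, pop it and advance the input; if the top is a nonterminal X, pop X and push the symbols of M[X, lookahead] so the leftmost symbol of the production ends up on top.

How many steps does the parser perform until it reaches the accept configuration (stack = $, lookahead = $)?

      Stack        Input        Action
   1  $ S          h h d g d $  expand S → E g E d
   2  $ d E g E    h h d g d $  expand E → h D
   3  $ d E g D h  h h d g d $  match h
   4  $ d E g D    h d g d $    expand D → h S
   5  $ d E g S h  h d g d $    match h
   6  $ d E g S    d g d $      expand S → d
   7  $ d E g d    d g d $      match d
   8  $ d E g      g d $        match g
   9  $ d E        d $          expand E → λ
  10  $ d          d $          match d
Accept reached after 10 steps.

10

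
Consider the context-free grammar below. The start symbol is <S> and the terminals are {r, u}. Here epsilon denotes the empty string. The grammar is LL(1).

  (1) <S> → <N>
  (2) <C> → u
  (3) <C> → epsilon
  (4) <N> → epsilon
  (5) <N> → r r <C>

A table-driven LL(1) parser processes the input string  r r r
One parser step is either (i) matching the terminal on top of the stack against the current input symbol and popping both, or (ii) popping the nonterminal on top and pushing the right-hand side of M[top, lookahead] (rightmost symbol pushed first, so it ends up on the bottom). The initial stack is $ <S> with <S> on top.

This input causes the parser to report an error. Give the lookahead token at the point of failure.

step 1: stack=$ <S>  input=r r r $  — expand <S> → <N>
step 2: stack=$ <N>  input=r r r $  — expand <N> → r r <C>
step 3: stack=$ <C> r r  input=r r r $  — match r
step 4: stack=$ <C> r  input=r r $  — match r
step 5: stack=$ <C>  input=r $  — error: M[<C>, r] is empty

r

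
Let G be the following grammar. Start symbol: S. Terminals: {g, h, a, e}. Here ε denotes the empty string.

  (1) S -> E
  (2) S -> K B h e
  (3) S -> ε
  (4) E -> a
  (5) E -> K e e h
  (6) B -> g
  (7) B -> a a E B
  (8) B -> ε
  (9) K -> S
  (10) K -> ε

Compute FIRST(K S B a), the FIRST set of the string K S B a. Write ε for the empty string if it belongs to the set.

{a, e, g, h}

FIRST(B): from B->g we get {g}; from B->a a E B we get {a}; from B->ε we get {ε}. So FIRST(B) = {ε, a, g}.
FIRST(S): from S->E we get {a, e, g, h}; from S->K B h e we get {a, e, g, h}; from S->ε we get {ε}. So FIRST(S) = {ε, a, e, g, h}.
FIRST(K): from K->S we get {ε, a, e, g, h}; from K->ε we get {ε}. So FIRST(K) = {ε, a, e, g, h}.
FIRST(E): from E->a we get {a}; from E->K e e h we get {a, e, g, h}. So FIRST(E) = {a, e, g, h}.
FIRST(K S B a): take FIRST of each symbol in turn, carrying on past any symbol whose FIRST contains ε; result {a, e, g, h}.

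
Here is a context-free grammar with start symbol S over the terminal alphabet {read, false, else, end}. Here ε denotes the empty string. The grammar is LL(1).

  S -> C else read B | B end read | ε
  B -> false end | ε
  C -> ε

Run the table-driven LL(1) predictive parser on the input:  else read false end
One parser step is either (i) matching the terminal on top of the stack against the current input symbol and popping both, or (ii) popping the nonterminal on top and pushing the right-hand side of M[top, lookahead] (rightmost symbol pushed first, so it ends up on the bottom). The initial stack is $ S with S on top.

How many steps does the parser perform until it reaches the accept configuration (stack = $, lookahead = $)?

7

     Stack            Input                  Action
  1  $ S              else read false end $  expand S -> C else read B
  2  $ B read else C  else read false end $  expand C -> ε
  3  $ B read else    else read false end $  match else
  4  $ B read         read false end $       match read
  5  $ B              false end $            expand B -> false end
  6  $ end false      false end $            match false
  7  $ end            end $                  match end
Accept reached after 7 steps.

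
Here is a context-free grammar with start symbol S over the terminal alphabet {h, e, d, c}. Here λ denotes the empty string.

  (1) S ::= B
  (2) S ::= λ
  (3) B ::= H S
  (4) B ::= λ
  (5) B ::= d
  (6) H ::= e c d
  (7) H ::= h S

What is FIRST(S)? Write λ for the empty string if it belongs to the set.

{λ, d, e, h}

FIRST(H): from H::=e c d we get {e}; from H::=h S we get {h}. So FIRST(H) = {e, h}.
FIRST(B): from B::=H S we get {e, h}; from B::=λ we get {λ}; from B::=d we get {d}. So FIRST(B) = {λ, d, e, h}.
FIRST(S): from S::=B we get {λ, d, e, h}; from S::=λ we get {λ}. So FIRST(S) = {λ, d, e, h}.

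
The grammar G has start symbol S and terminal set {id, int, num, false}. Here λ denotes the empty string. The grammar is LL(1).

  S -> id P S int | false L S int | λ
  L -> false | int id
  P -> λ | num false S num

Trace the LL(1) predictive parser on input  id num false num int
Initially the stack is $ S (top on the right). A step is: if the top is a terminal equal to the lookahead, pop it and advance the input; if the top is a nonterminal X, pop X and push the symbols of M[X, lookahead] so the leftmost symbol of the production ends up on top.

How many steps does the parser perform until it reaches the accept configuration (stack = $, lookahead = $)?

9

step 1: stack=$ S  input=id num false num int $  — expand S -> id P S int
step 2: stack=$ int S P id  input=id num false num int $  — match id
step 3: stack=$ int S P  input=num false num int $  — expand P -> num false S num
step 4: stack=$ int S num S false num  input=num false num int $  — match num
step 5: stack=$ int S num S false  input=false num int $  — match false
step 6: stack=$ int S num S  input=num int $  — expand S -> λ
step 7: stack=$ int S num  input=num int $  — match num
step 8: stack=$ int S  input=int $  — expand S -> λ
step 9: stack=$ int  input=int $  — match int
Accept reached after 9 steps.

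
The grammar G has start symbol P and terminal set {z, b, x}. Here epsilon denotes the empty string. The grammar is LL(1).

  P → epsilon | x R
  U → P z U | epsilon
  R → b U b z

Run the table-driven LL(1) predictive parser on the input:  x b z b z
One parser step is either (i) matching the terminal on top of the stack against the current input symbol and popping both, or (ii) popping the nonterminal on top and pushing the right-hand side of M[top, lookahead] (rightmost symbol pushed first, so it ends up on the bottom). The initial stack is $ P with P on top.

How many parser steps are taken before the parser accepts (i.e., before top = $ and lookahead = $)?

10

      Stack        Input        Action
   1  $ P          x b z b z $  expand P → x R
   2  $ R x        x b z b z $  match x
   3  $ R          b z b z $    expand R → b U b z
   4  $ z b U b    b z b z $    match b
   5  $ z b U      z b z $      expand U → P z U
   6  $ z b U z P  z b z $      expand P → epsilon
   7  $ z b U z    z b z $      match z
   8  $ z b U      b z $        expand U → epsilon
   9  $ z b        b z $        match b
  10  $ z          z $          match z
Accept reached after 10 steps.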